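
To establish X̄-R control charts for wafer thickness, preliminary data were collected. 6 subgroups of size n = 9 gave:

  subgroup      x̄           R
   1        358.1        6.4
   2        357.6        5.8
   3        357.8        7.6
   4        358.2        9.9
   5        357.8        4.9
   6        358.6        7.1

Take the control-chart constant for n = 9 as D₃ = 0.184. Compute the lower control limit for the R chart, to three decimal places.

1.279

R̄ = (6.4 + 5.8 + 7.6 + 9.9 + 4.9 + 7.1) / 6 = 41.7000 / 6 = 6.9500
LCL_R = D₃·R̄ = 0.184 × 6.9500 = 1.2788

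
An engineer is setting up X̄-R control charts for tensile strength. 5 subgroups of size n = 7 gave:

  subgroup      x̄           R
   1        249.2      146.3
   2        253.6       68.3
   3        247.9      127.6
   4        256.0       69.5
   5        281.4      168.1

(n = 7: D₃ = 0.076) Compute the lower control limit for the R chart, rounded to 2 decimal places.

8.81

R̄ = (146.3 + 68.3 + 127.6 + 69.5 + 168.1) / 5 = 579.8000 / 5 = 115.9600
LCL_R = D₃·R̄ = 0.076 × 115.9600 = 8.8130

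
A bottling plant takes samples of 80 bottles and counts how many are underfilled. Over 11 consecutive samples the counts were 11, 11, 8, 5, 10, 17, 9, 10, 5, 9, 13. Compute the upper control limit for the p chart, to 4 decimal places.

0.2328

p̄ = Σdᵢ / (k·n) = 108 / (11 × 80) = 0.12273
UCL = p̄ + 3·√(p̄(1−p̄)/n) = 0.12273 + 3 × √(0.12273×0.87727/80) = 0.12273 + 3 × 0.03669 = 0.23278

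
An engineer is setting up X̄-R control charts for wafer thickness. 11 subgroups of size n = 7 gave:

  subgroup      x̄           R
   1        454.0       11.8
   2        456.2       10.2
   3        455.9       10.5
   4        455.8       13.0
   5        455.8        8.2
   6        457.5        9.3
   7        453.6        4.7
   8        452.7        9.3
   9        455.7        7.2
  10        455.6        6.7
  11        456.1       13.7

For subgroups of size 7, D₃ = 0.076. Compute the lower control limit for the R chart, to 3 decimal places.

R̄ = (11.8 + 10.2 + 10.5 + 13.0 + 8.2 + 9.3 + 4.7 + 9.3 + 7.2 + 6.7 + 13.7) / 11 = 104.6000 / 11 = 9.5091
LCL_R = D₃·R̄ = 0.076 × 9.5091 = 0.7227

0.723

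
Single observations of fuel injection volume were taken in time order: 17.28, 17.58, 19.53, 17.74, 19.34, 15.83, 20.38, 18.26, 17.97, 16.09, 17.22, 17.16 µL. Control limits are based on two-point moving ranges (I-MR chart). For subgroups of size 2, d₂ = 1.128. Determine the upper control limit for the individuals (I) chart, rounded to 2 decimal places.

22.50

X̄ = (17.28 + 17.58 + 19.53 + 17.74 + 19.34 + 15.83 + 20.38 + 18.26 + 17.97 + 16.09 + 17.22 + 17.16) / 12 = 17.8650
Moving ranges: 0.30, 1.95, 1.79, 1.60, 3.51, 4.55, 2.12, 0.29, 1.88, 1.13, 0.06; M̄R̄ = 19.1800 / 11 = 1.7436
UCL = X̄ + 3·M̄R̄/d₂ = 17.8650 + 3 × 1.7436 / 1.128 = 22.5023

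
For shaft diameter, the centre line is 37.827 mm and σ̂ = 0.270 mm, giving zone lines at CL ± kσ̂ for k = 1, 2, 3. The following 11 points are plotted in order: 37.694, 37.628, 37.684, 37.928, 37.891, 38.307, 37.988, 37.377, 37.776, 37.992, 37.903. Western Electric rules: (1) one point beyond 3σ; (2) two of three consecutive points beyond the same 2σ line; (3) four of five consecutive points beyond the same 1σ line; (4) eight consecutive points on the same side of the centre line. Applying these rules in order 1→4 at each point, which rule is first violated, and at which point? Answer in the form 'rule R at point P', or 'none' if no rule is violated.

none

Zone of each point (C = within 1σ̂, B = 1σ̂–2σ̂, A = 2σ̂–3σ̂, * = beyond 3σ̂; sign = side of CL): 1:-C, 2:-C, 3:-C, 4:+C, 5:+C, 6:+B, 7:+C, 8:-B, 9:-C, 10:+C, 11:+C
No rule fires across all 11 points.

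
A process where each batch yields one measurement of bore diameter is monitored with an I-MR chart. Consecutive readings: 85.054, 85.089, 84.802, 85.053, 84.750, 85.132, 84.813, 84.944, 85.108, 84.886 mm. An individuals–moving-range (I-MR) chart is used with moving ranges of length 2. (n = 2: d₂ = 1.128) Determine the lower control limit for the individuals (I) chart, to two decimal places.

84.34

X̄ = (85.054 + 85.089 + 84.802 + 85.053 + 84.750 + 85.132 + 84.813 + 84.944 + 85.108 + 84.886) / 10 = 84.9631
Moving ranges: 0.035, 0.287, 0.251, 0.303, 0.382, 0.319, 0.131, 0.164, 0.222; M̄R̄ = 2.0940 / 9 = 0.2327
LCL = X̄ − 3·M̄R̄/d₂ = 84.9631 − 3 × 0.2327 / 1.128 = 84.3443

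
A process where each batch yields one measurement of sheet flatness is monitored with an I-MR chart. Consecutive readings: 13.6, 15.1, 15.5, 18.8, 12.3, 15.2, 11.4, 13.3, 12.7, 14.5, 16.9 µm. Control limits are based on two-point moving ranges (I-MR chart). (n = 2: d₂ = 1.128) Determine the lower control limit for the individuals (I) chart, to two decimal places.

X̄ = (13.6 + 15.1 + 15.5 + 18.8 + 12.3 + 15.2 + 11.4 + 13.3 + 12.7 + 14.5 + 16.9) / 11 = 14.4818
Moving ranges: 1.5, 0.4, 3.3, 6.5, 2.9, 3.8, 1.9, 0.6, 1.8, 2.4; M̄R̄ = 25.1000 / 10 = 2.5100
LCL = X̄ − 3·M̄R̄/d₂ = 14.4818 − 3 × 2.5100 / 1.128 = 7.8063

7.81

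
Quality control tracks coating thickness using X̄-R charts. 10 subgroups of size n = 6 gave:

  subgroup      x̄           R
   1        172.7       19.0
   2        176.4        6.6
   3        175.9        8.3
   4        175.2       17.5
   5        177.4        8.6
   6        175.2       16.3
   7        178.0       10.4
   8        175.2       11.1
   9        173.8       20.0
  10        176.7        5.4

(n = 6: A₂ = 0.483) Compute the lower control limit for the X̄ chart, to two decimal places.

169.70

X̄̄ = (172.7 + 176.4 + 175.9 + 175.2 + 177.4 + 175.2 + 178.0 + 175.2 + 173.8 + 176.7) / 10 = 1756.5000 / 10 = 175.6500
R̄ = (19.0 + 6.6 + 8.3 + 17.5 + 8.6 + 16.3 + 10.4 + 11.1 + 20.0 + 5.4) / 10 = 123.2000 / 10 = 12.3200
LCL = X̄̄ − A₂·R̄ = 175.6500 − 0.483 × 12.3200 = 169.6994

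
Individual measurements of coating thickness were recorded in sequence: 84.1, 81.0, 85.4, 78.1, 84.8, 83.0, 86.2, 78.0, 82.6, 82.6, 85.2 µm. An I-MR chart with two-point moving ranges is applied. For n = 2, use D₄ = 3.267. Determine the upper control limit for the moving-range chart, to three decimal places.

Moving ranges: 3.1, 4.4, 7.3, 6.7, 1.8, 3.2, 8.2, 4.6, 0.0, 2.6; M̄R̄ = 41.9000 / 10 = 4.1900
UCL_MR = D₄·M̄R̄ = 3.267 × 4.1900 = 13.6887

13.689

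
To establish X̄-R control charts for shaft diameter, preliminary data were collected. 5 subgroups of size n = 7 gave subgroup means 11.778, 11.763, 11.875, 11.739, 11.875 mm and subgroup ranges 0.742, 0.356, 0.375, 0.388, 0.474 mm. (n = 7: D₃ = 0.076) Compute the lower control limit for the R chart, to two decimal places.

0.04

R̄ = (0.742 + 0.356 + 0.375 + 0.388 + 0.474) / 5 = 2.3350 / 5 = 0.4670
LCL_R = D₃·R̄ = 0.076 × 0.4670 = 0.0355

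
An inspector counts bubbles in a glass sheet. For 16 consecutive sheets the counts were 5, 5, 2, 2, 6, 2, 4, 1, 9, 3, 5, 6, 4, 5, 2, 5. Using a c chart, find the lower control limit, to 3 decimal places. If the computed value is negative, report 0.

c̄ = (5 + 5 + 2 + 2 + 6 + 2 + 4 + 1 + 9 + 3 + 5 + 6 + 4 + 5 + 2 + 5) / 16 = 66 / 16 = 4.1250
LCL = c̄ − 3√c̄ = 4.1250 − 3 × 2.0310 = -1.9680 → 0 (cannot be negative)

0.000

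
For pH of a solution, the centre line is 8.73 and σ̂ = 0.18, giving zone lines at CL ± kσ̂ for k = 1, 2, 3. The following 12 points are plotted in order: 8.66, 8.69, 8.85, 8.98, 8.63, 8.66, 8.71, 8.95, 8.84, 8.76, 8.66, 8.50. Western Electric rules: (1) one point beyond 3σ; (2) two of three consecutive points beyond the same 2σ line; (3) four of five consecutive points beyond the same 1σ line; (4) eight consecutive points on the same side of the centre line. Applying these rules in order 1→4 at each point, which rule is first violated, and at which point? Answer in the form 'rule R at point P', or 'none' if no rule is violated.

none

Zone of each point (C = within 1σ̂, B = 1σ̂–2σ̂, A = 2σ̂–3σ̂, * = beyond 3σ̂; sign = side of CL): 1:-C, 2:-C, 3:+C, 4:+B, 5:-C, 6:-C, 7:-C, 8:+B, 9:+C, 10:+C, 11:-C, 12:-B
No rule fires across all 12 points.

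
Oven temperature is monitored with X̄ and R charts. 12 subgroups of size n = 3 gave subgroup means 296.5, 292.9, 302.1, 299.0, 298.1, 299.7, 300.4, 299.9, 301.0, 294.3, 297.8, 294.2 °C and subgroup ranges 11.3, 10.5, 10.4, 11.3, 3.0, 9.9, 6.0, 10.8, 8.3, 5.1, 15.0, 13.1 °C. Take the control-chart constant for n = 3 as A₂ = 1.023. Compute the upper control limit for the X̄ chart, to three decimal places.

X̄̄ = (296.5 + 292.9 + 302.1 + 299.0 + 298.1 + 299.7 + 300.4 + 299.9 + 301.0 + 294.3 + 297.8 + 294.2) / 12 = 3575.9000 / 12 = 297.9917
R̄ = (11.3 + 10.5 + 10.4 + 11.3 + 3.0 + 9.9 + 6.0 + 10.8 + 8.3 + 5.1 + 15.0 + 13.1) / 12 = 114.7000 / 12 = 9.5583
UCL = X̄̄ + A₂·R̄ = 297.9917 + 1.023 × 9.5583 = 307.7698

307.770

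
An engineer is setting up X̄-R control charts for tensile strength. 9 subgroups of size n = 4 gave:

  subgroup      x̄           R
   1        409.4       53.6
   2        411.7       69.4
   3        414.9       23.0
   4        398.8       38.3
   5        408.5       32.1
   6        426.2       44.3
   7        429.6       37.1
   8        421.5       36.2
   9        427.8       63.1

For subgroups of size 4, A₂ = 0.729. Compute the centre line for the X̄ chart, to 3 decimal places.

X̄̄ = (409.4 + 411.7 + 414.9 + 398.8 + 408.5 + 426.2 + 429.6 + 421.5 + 427.8) / 9 = 3748.4000 / 9 = 416.4889
CL = X̄̄ = 416.4889

416.489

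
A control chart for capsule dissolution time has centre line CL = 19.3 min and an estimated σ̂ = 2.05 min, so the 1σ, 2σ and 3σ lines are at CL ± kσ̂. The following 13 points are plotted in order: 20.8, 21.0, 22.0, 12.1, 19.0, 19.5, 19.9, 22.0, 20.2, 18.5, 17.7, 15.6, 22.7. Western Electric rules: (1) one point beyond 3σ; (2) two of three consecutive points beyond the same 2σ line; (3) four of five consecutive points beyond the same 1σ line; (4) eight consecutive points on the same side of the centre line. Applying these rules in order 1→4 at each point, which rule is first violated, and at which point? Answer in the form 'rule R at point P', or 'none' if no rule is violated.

rule 1 at point 4

Zone of each point (C = within 1σ̂, B = 1σ̂–2σ̂, A = 2σ̂–3σ̂, * = beyond 3σ̂; sign = side of CL): 1:+C, 2:+C, 3:+B, 4:-*, 5:-C, 6:+C, 7:+C, 8:+B, 9:+C, 10:-C, 11:-C, 12:-B, 13:+B
Rule 1 (one point beyond the 3σ limits) is satisfied at point 4.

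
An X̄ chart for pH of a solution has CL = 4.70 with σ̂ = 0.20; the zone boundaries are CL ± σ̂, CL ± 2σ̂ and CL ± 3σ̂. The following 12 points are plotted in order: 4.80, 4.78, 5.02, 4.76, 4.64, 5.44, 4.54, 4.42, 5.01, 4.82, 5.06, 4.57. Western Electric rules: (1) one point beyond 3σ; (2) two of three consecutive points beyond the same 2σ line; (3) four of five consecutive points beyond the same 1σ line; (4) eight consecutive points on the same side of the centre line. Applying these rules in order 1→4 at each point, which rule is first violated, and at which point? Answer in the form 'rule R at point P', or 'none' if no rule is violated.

Zone of each point (C = within 1σ̂, B = 1σ̂–2σ̂, A = 2σ̂–3σ̂, * = beyond 3σ̂; sign = side of CL): 1:+C, 2:+C, 3:+B, 4:+C, 5:-C, 6:+*, 7:-C, 8:-B, 9:+B, 10:+C, 11:+B, 12:-C
Rule 1 (one point beyond the 3σ limits) is satisfied at point 6.

rule 1 at point 6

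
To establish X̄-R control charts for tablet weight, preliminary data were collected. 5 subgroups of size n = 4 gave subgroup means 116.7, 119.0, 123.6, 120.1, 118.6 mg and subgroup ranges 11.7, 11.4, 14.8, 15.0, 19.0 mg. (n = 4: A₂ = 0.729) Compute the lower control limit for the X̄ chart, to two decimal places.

109.12

X̄̄ = (116.7 + 119.0 + 123.6 + 120.1 + 118.6) / 5 = 598.0000 / 5 = 119.6000
R̄ = (11.7 + 11.4 + 14.8 + 15.0 + 19.0) / 5 = 71.9000 / 5 = 14.3800
LCL = X̄̄ − A₂·R̄ = 119.6000 − 0.729 × 14.3800 = 109.1170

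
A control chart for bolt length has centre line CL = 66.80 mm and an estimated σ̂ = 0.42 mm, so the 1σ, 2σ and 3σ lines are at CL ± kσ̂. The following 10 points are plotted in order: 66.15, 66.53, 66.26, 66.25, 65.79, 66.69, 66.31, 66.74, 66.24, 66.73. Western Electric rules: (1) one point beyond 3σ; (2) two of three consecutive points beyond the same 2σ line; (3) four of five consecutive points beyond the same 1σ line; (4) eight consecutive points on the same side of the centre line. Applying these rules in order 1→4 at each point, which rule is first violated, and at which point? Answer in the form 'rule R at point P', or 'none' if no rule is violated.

rule 3 at point 5

Zone of each point (C = within 1σ̂, B = 1σ̂–2σ̂, A = 2σ̂–3σ̂, * = beyond 3σ̂; sign = side of CL): 1:-B, 2:-C, 3:-B, 4:-B, 5:-A, 6:-C, 7:-B, 8:-C, 9:-B, 10:-C
Rule 3 (four of five consecutive points beyond the same 1σ limit) is satisfied at point 5.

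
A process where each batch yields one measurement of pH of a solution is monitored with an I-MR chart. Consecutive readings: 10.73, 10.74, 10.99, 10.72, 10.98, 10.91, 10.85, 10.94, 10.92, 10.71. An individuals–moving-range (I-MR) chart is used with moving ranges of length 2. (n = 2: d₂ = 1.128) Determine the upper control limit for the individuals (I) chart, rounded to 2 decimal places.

X̄ = (10.73 + 10.74 + 10.99 + 10.72 + 10.98 + 10.91 + 10.85 + 10.94 + 10.92 + 10.71) / 10 = 10.8490
Moving ranges: 0.01, 0.25, 0.27, 0.26, 0.07, 0.06, 0.09, 0.02, 0.21; M̄R̄ = 1.2400 / 9 = 0.1378
UCL = X̄ + 3·M̄R̄/d₂ = 10.8490 + 3 × 0.1378 / 1.128 = 11.2154

11.22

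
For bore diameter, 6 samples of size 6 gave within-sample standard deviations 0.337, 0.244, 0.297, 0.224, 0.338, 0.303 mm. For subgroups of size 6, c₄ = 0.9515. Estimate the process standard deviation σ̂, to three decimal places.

s̄ = (0.337 + 0.244 + 0.297 + 0.224 + 0.338 + 0.303) / 6 = 0.2905
σ̂ = s̄ / c₄ = 0.2905 / 0.9515 = 0.3053

0.305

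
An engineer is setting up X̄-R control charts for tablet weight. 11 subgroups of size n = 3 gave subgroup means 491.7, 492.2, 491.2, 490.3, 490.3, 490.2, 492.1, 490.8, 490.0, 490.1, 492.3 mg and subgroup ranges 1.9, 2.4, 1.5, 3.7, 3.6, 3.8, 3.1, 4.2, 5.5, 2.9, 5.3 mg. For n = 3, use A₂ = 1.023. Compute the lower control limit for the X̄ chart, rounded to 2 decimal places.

X̄̄ = (491.7 + 492.2 + 491.2 + 490.3 + 490.3 + 490.2 + 492.1 + 490.8 + 490.0 + 490.1 + 492.3) / 11 = 5401.2000 / 11 = 491.0182
R̄ = (1.9 + 2.4 + 1.5 + 3.7 + 3.6 + 3.8 + 3.1 + 4.2 + 5.5 + 2.9 + 5.3) / 11 = 37.9000 / 11 = 3.4455
LCL = X̄̄ − A₂·R̄ = 491.0182 − 1.023 × 3.4455 = 487.4935

487.49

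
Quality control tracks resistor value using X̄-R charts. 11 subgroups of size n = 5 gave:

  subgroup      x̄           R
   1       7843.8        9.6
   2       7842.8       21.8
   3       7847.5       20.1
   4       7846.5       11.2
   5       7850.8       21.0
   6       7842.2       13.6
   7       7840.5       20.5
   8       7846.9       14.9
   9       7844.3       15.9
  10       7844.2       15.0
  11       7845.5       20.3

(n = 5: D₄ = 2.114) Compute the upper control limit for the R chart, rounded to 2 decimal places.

35.34

R̄ = (9.6 + 21.8 + 20.1 + 11.2 + 21.0 + 13.6 + 20.5 + 14.9 + 15.9 + 15.0 + 20.3) / 11 = 183.9000 / 11 = 16.7182
UCL_R = D₄·R̄ = 2.114 × 16.7182 = 35.3422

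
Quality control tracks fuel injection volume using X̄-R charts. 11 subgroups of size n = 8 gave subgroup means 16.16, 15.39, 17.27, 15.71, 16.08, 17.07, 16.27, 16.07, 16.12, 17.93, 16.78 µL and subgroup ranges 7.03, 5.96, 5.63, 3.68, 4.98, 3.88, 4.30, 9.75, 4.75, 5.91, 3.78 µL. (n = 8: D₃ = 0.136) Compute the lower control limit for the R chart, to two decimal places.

0.74

R̄ = (7.03 + 5.96 + 5.63 + 3.68 + 4.98 + 3.88 + 4.30 + 9.75 + 4.75 + 5.91 + 3.78) / 11 = 59.6500 / 11 = 5.4227
LCL_R = D₃·R̄ = 0.136 × 5.4227 = 0.7375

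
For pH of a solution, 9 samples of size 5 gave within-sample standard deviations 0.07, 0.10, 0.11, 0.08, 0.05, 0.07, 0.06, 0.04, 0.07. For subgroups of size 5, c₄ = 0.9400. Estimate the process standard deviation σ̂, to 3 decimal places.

s̄ = (0.07 + 0.10 + 0.11 + 0.08 + 0.05 + 0.07 + 0.06 + 0.04 + 0.07) / 9 = 0.0722
σ̂ = s̄ / c₄ = 0.0722 / 0.9400 = 0.0768

0.077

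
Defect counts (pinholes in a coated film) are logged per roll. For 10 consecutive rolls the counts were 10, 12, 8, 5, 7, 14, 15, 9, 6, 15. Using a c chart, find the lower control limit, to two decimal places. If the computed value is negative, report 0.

0.57

c̄ = (10 + 12 + 8 + 5 + 7 + 14 + 15 + 9 + 6 + 15) / 10 = 101 / 10 = 10.1000
LCL = c̄ − 3√c̄ = 10.1000 − 3 × 3.1780 = 0.5659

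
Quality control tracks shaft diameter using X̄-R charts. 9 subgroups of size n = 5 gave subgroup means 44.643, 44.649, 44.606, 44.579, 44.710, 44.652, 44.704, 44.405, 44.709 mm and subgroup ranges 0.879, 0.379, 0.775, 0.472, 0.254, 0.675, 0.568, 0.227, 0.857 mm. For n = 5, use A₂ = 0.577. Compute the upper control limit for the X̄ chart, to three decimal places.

44.955

X̄̄ = (44.643 + 44.649 + 44.606 + 44.579 + 44.710 + 44.652 + 44.704 + 44.405 + 44.709) / 9 = 401.6570 / 9 = 44.6286
R̄ = (0.879 + 0.379 + 0.775 + 0.472 + 0.254 + 0.675 + 0.568 + 0.227 + 0.857) / 9 = 5.0860 / 9 = 0.5651
UCL = X̄̄ + A₂·R̄ = 44.6286 + 0.577 × 0.5651 = 44.9546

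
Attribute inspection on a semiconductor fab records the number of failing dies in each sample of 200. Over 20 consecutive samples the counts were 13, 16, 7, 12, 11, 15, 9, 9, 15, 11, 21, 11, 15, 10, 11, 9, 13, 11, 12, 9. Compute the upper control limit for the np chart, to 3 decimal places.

22.076

p̄ = Σdᵢ / (k·n) = 240 / (20 × 200) = 0.06000
UCL = np̄ + 3·√(np̄(1−p̄)) = 12.0000 + 3 × √(12.0000×0.94000) = 12.0000 + 3 × 3.3586 = 22.0757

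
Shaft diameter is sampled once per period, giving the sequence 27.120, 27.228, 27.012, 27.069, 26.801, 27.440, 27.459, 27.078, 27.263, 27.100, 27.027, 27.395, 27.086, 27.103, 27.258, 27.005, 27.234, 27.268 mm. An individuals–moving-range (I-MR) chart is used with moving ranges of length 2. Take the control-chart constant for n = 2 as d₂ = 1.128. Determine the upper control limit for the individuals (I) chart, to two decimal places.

X̄ = (27.120 + 27.228 + 27.012 + 27.069 + 26.801 + 27.440 + 27.459 + 27.078 + 27.263 + 27.100 + 27.027 + 27.395 + 27.086 + 27.103 + 27.258 + 27.005 + 27.234 + 27.268) / 18 = 27.1637
Moving ranges: 0.108, 0.216, 0.057, 0.268, 0.639, 0.019, 0.381, 0.185, 0.163, 0.073, 0.368, 0.309, 0.017, 0.155, 0.253, 0.229, 0.034; M̄R̄ = 3.4740 / 17 = 0.2044
UCL = X̄ + 3·M̄R̄/d₂ = 27.1637 + 3 × 0.2044 / 1.128 = 27.7072

27.71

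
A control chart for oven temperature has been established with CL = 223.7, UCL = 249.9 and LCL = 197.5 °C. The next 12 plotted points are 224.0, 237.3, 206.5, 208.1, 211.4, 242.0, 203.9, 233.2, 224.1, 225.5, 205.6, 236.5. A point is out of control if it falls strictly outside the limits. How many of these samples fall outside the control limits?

All 12 points lie within [197.5, 249.9].

0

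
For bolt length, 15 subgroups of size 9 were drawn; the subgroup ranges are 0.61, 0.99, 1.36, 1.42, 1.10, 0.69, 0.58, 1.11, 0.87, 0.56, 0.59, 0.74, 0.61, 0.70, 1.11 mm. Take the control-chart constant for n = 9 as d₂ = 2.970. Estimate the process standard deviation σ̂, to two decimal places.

0.29

R̄ = (0.61 + 0.99 + 1.36 + 1.42 + 1.10 + 0.69 + 0.58 + 1.11 + 0.87 + 0.56 + 0.59 + 0.74 + 0.61 + 0.70 + 1.11) / 15 = 0.8693
σ̂ = R̄ / d₂ = 0.8693 / 2.970 = 0.2927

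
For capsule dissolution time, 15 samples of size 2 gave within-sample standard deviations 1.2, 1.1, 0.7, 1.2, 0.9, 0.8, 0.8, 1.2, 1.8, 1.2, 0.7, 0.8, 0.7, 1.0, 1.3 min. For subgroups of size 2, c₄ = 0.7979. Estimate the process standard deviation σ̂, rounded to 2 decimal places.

1.29

s̄ = (1.2 + 1.1 + 0.7 + 1.2 + 0.9 + 0.8 + 0.8 + 1.2 + 1.8 + 1.2 + 0.7 + 0.8 + 0.7 + 1.0 + 1.3) / 15 = 1.0267
σ̂ = s̄ / c₄ = 1.0267 / 0.7979 = 1.2867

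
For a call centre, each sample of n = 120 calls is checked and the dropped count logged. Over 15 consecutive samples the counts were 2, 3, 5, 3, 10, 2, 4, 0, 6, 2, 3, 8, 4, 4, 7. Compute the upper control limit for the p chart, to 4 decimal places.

0.0853

p̄ = Σdᵢ / (k·n) = 63 / (15 × 120) = 0.03500
UCL = p̄ + 3·√(p̄(1−p̄)/n) = 0.03500 + 3 × √(0.03500×0.96500/120) = 0.03500 + 3 × 0.01678 = 0.08533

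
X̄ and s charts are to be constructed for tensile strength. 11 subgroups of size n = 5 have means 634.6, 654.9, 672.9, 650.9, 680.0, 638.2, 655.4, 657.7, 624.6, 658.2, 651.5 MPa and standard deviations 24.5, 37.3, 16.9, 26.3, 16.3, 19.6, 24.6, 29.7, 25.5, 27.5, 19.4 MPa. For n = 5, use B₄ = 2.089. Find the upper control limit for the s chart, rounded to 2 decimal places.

50.82

s̄ = (24.5 + 37.3 + 16.9 + 26.3 + 16.3 + 19.6 + 24.6 + 29.7 + 25.5 + 27.5 + 19.4) / 11 = 24.3273
UCL_s = B₄·s̄ = 2.089 × 24.3273 = 50.8197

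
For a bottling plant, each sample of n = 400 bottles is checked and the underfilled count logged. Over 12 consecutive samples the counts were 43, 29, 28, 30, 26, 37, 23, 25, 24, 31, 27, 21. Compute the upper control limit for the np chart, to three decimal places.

44.143

p̄ = Σdᵢ / (k·n) = 344 / (12 × 400) = 0.07167
UCL = np̄ + 3·√(np̄(1−p̄)) = 28.6667 + 3 × √(28.6667×0.92833) = 28.6667 + 3 × 5.1587 = 44.1428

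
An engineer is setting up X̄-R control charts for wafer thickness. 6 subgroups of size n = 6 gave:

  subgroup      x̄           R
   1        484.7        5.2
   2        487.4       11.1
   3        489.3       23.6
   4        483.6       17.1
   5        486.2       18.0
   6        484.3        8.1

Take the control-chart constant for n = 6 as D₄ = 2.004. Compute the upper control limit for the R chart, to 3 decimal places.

R̄ = (5.2 + 11.1 + 23.6 + 17.1 + 18.0 + 8.1) / 6 = 83.1000 / 6 = 13.8500
UCL_R = D₄·R̄ = 2.004 × 13.8500 = 27.7554

27.755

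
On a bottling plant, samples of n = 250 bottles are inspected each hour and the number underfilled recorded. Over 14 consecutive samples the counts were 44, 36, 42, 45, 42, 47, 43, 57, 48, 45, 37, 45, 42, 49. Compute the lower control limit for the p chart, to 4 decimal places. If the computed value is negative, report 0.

p̄ = Σdᵢ / (k·n) = 622 / (14 × 250) = 0.17771
LCL = p̄ − 3·√(p̄(1−p̄)/n) = 0.17771 − 3 × 0.02418 = 0.10518

0.1052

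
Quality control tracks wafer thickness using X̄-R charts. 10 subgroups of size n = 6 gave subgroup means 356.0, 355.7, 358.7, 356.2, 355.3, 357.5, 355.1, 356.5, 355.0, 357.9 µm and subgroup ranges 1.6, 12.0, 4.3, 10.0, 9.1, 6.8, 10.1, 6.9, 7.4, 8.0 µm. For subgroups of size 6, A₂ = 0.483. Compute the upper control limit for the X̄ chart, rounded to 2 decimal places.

X̄̄ = (356.0 + 355.7 + 358.7 + 356.2 + 355.3 + 357.5 + 355.1 + 356.5 + 355.0 + 357.9) / 10 = 3563.9000 / 10 = 356.3900
R̄ = (1.6 + 12.0 + 4.3 + 10.0 + 9.1 + 6.8 + 10.1 + 6.9 + 7.4 + 8.0) / 10 = 76.2000 / 10 = 7.6200
UCL = X̄̄ + A₂·R̄ = 356.3900 + 0.483 × 7.6200 = 360.0705

360.07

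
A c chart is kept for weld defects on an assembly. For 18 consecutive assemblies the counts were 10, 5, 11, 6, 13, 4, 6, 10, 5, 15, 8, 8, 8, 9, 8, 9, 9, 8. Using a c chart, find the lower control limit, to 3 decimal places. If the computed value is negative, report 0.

0.000

c̄ = (10 + 5 + 11 + 6 + 13 + 4 + 6 + 10 + 5 + 15 + 8 + 8 + 8 + 9 + 8 + 9 + 9 + 8) / 18 = 152 / 18 = 8.4444
LCL = c̄ − 3√c̄ = 8.4444 − 3 × 2.9059 = -0.2734 → 0 (cannot be negative)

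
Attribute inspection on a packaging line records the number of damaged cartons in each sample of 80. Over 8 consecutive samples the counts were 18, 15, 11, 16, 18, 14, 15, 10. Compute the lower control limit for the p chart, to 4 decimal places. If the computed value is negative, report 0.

p̄ = Σdᵢ / (k·n) = 117 / (8 × 80) = 0.18281
LCL = p̄ − 3·√(p̄(1−p̄)/n) = 0.18281 − 3 × 0.04321 = 0.05317

0.0532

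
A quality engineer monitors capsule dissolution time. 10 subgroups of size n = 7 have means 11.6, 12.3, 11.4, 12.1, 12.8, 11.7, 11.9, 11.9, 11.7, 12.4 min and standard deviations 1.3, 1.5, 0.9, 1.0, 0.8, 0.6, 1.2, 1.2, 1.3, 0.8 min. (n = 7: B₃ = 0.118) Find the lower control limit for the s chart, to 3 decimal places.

0.125

s̄ = (1.3 + 1.5 + 0.9 + 1.0 + 0.8 + 0.6 + 1.2 + 1.2 + 1.3 + 0.8) / 10 = 1.0600
LCL_s = B₃·s̄ = 0.118 × 1.0600 = 0.1251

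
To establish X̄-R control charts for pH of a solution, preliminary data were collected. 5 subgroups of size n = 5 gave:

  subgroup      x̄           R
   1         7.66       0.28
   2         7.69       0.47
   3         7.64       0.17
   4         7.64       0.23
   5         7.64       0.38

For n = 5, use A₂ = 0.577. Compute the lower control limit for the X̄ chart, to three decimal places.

7.477

X̄̄ = (7.66 + 7.69 + 7.64 + 7.64 + 7.64) / 5 = 38.2700 / 5 = 7.6540
R̄ = (0.28 + 0.47 + 0.17 + 0.23 + 0.38) / 5 = 1.5300 / 5 = 0.3060
LCL = X̄̄ − A₂·R̄ = 7.6540 − 0.577 × 0.3060 = 7.4774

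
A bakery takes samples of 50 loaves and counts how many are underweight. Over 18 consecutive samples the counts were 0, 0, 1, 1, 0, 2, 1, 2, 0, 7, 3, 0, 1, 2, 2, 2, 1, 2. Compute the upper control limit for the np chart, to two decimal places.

p̄ = Σdᵢ / (k·n) = 27 / (18 × 50) = 0.03000
UCL = np̄ + 3·√(np̄(1−p̄)) = 1.5000 + 3 × √(1.5000×0.97000) = 1.5000 + 3 × 1.2062 = 5.1187

5.12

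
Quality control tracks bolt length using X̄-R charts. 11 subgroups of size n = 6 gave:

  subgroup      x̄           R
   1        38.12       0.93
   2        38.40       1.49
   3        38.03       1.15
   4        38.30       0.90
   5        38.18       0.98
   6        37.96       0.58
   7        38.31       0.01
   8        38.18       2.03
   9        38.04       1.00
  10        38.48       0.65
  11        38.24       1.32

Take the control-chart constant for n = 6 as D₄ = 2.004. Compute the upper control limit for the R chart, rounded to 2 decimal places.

2.01

R̄ = (0.93 + 1.49 + 1.15 + 0.90 + 0.98 + 0.58 + 0.01 + 2.03 + 1.00 + 0.65 + 1.32) / 11 = 11.0400 / 11 = 1.0036
UCL_R = D₄·R̄ = 2.004 × 1.0036 = 2.0113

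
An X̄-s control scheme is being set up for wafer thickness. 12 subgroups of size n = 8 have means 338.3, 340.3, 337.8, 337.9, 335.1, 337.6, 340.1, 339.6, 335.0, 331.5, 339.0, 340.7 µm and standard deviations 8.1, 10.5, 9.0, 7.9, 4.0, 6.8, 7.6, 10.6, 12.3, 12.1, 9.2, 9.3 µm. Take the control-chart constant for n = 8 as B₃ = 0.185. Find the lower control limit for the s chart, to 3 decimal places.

1.656

s̄ = (8.1 + 10.5 + 9.0 + 7.9 + 4.0 + 6.8 + 7.6 + 10.6 + 12.3 + 12.1 + 9.2 + 9.3) / 12 = 8.9500
LCL_s = B₃·s̄ = 0.185 × 8.9500 = 1.6558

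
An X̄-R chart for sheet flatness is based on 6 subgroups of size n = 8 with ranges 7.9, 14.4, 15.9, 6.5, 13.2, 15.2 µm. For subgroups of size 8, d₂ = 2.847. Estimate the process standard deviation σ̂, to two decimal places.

4.28

R̄ = (7.9 + 14.4 + 15.9 + 6.5 + 13.2 + 15.2) / 6 = 12.1833
σ̂ = R̄ / d₂ = 12.1833 / 2.847 = 4.2794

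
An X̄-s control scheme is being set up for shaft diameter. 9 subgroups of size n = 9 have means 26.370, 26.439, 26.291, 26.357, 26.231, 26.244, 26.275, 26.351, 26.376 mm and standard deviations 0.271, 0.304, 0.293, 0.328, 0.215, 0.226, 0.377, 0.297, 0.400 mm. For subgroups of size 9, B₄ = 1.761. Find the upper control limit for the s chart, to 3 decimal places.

0.530

s̄ = (0.271 + 0.304 + 0.293 + 0.328 + 0.215 + 0.226 + 0.377 + 0.297 + 0.400) / 9 = 0.3012
UCL_s = B₄·s̄ = 1.761 × 0.3012 = 0.5305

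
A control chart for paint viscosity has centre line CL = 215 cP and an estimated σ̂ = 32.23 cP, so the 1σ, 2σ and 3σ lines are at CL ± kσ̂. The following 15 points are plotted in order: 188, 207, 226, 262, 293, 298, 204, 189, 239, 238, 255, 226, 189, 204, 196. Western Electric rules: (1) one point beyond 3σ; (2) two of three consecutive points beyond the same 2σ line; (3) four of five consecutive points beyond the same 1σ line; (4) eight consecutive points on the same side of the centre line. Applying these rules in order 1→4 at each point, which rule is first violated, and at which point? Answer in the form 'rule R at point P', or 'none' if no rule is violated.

Zone of each point (C = within 1σ̂, B = 1σ̂–2σ̂, A = 2σ̂–3σ̂, * = beyond 3σ̂; sign = side of CL): 1:-C, 2:-C, 3:+C, 4:+B, 5:+A, 6:+A, 7:-C, 8:-C, 9:+C, 10:+C, 11:+B, 12:+C, 13:-C, 14:-C, 15:-C
Rule 2 (two of three consecutive points beyond the same 2σ limit) is satisfied at point 6.

rule 2 at point 6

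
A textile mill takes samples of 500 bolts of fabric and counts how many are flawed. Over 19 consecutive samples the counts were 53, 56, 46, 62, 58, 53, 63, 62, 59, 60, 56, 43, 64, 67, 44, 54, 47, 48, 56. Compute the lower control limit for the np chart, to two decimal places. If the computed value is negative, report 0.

p̄ = Σdᵢ / (k·n) = 1051 / (19 × 500) = 0.11063
LCL = np̄ − 3·√(np̄(1−p̄)) = 55.3158 − 3 × 7.0140 = 34.2738

34.27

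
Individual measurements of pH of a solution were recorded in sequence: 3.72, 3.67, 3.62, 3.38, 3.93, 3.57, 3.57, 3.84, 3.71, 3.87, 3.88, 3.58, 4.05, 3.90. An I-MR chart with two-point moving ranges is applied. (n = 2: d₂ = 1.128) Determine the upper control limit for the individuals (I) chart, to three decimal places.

4.296

X̄ = (3.72 + 3.67 + 3.62 + 3.38 + 3.93 + 3.57 + 3.57 + 3.84 + 3.71 + 3.87 + 3.88 + 3.58 + 4.05 + 3.90) / 14 = 3.7350
Moving ranges: 0.05, 0.05, 0.24, 0.55, 0.36, 0.00, 0.27, 0.13, 0.16, 0.01, 0.30, 0.47, 0.15; M̄R̄ = 2.7400 / 13 = 0.2108
UCL = X̄ + 3·M̄R̄/d₂ = 3.7350 + 3 × 0.2108 / 1.128 = 4.2956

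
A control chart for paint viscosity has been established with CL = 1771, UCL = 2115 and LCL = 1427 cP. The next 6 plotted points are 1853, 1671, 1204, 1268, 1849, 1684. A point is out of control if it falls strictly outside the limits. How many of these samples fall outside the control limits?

Compare each point to [1427, 2115]: sample 3 = 1204 < LCL; sample 4 = 1268 < LCL.

2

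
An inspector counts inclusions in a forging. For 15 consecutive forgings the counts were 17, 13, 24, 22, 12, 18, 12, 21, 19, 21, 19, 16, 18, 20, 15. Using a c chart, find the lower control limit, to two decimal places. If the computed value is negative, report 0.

c̄ = (17 + 13 + 24 + 22 + 12 + 18 + 12 + 21 + 19 + 21 + 19 + 16 + 18 + 20 + 15) / 15 = 267 / 15 = 17.8000
LCL = c̄ − 3√c̄ = 17.8000 − 3 × 4.2190 = 5.1430

5.14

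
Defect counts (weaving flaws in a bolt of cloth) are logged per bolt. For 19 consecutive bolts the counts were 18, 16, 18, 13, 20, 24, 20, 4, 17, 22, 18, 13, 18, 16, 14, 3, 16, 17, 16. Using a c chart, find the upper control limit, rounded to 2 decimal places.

c̄ = (18 + 16 + 18 + 13 + 20 + 24 + 20 + 4 + 17 + 22 + 18 + 13 + 18 + 16 + 14 + 3 + 16 + 17 + 16) / 19 = 303 / 19 = 15.9474
UCL = c̄ + 3√c̄ = 15.9474 + 3 × √15.9474 = 15.9474 + 3 × 3.9934 = 27.9276

27.93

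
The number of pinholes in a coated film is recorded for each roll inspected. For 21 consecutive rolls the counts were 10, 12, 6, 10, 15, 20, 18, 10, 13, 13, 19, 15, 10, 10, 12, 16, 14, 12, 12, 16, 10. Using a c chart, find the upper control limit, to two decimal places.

c̄ = (10 + 12 + 6 + 10 + 15 + 20 + 18 + 10 + 13 + 13 + 19 + 15 + 10 + 10 + 12 + 16 + 14 + 12 + 12 + 16 + 10) / 21 = 273 / 21 = 13.0000
UCL = c̄ + 3√c̄ = 13.0000 + 3 × √13.0000 = 13.0000 + 3 × 3.6056 = 23.8167

23.82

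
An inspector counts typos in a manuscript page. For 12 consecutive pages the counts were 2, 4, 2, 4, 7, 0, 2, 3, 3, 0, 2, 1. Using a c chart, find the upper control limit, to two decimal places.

7.24

c̄ = (2 + 4 + 2 + 4 + 7 + 0 + 2 + 3 + 3 + 0 + 2 + 1) / 12 = 30 / 12 = 2.5000
UCL = c̄ + 3√c̄ = 2.5000 + 3 × √2.5000 = 2.5000 + 3 × 1.5811 = 7.2434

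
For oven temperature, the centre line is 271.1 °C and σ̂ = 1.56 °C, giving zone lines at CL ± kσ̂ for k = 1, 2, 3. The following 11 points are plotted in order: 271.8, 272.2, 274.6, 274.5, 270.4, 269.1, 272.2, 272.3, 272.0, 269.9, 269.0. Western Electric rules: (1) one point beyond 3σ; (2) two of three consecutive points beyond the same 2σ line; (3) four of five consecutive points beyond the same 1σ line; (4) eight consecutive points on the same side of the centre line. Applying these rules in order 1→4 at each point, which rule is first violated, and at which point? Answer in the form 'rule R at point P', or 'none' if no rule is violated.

rule 2 at point 4

Zone of each point (C = within 1σ̂, B = 1σ̂–2σ̂, A = 2σ̂–3σ̂, * = beyond 3σ̂; sign = side of CL): 1:+C, 2:+C, 3:+A, 4:+A, 5:-C, 6:-B, 7:+C, 8:+C, 9:+C, 10:-C, 11:-B
Rule 2 (two of three consecutive points beyond the same 2σ limit) is satisfied at point 4.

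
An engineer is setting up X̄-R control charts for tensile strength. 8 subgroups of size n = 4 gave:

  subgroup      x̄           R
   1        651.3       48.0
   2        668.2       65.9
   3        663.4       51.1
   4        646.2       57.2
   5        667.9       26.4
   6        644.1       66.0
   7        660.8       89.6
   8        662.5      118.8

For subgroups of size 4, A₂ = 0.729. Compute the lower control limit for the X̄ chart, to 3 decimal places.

610.392

X̄̄ = (651.3 + 668.2 + 663.4 + 646.2 + 667.9 + 644.1 + 660.8 + 662.5) / 8 = 5264.4000 / 8 = 658.0500
R̄ = (48.0 + 65.9 + 51.1 + 57.2 + 26.4 + 66.0 + 89.6 + 118.8) / 8 = 523.0000 / 8 = 65.3750
LCL = X̄̄ − A₂·R̄ = 658.0500 − 0.729 × 65.3750 = 610.3916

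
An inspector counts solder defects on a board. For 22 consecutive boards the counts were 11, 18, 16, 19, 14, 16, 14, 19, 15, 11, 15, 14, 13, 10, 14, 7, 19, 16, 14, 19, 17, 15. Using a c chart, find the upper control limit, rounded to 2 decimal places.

26.37

c̄ = (11 + 18 + 16 + 19 + 14 + 16 + 14 + 19 + 15 + 11 + 15 + 14 + 13 + 10 + 14 + 7 + 19 + 16 + 14 + 19 + 17 + 15) / 22 = 326 / 22 = 14.8182
UCL = c̄ + 3√c̄ = 14.8182 + 3 × √14.8182 = 14.8182 + 3 × 3.8494 = 26.3665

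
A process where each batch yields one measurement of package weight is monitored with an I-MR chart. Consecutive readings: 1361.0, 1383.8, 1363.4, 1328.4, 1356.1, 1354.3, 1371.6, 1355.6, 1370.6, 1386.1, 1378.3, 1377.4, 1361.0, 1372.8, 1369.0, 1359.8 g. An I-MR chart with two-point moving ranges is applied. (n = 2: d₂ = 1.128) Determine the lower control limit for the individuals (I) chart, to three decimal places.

X̄ = (1361.0 + 1383.8 + 1363.4 + 1328.4 + 1356.1 + 1354.3 + 1371.6 + 1355.6 + 1370.6 + 1386.1 + 1378.3 + 1377.4 + 1361.0 + 1372.8 + 1369.0 + 1359.8) / 16 = 1365.5750
Moving ranges: 22.8, 20.4, 35.0, 27.7, 1.8, 17.3, 16.0, 15.0, 15.5, 7.8, 0.9, 16.4, 11.8, 3.8, 9.2; M̄R̄ = 221.4000 / 15 = 14.7600
LCL = X̄ − 3·M̄R̄/d₂ = 1365.5750 − 3 × 14.7600 / 1.128 = 1326.3197

1326.320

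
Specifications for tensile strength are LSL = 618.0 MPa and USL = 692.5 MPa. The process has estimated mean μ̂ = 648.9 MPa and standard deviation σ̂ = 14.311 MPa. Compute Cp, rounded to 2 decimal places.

Cp = (USL − LSL) / (6σ̂) = (692.5 − 618.0) / (6 × 14.311) = 74.5000 / 85.8660 = 0.8676

0.87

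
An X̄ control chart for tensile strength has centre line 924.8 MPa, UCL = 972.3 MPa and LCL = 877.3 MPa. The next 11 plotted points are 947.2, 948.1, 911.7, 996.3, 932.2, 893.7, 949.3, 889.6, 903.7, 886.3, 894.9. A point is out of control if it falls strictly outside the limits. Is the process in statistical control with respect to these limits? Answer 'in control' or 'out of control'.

out of control

Compare each point to [877.3, 972.3]: sample 4 = 996.3 > UCL.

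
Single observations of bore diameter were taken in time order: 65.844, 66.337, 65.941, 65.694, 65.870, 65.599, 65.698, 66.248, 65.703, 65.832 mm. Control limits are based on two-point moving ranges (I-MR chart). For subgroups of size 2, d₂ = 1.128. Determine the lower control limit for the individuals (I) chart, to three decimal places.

65.018

X̄ = (65.844 + 66.337 + 65.941 + 65.694 + 65.870 + 65.599 + 65.698 + 66.248 + 65.703 + 65.832) / 10 = 65.8766
Moving ranges: 0.493, 0.396, 0.247, 0.176, 0.271, 0.099, 0.550, 0.545, 0.129; M̄R̄ = 2.9060 / 9 = 0.3229
LCL = X̄ − 3·M̄R̄/d₂ = 65.8766 − 3 × 0.3229 / 1.128 = 65.0179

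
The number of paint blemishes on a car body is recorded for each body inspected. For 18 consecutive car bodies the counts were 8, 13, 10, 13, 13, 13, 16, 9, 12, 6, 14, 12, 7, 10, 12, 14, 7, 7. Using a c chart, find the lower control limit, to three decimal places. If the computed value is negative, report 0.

c̄ = (8 + 13 + 10 + 13 + 13 + 13 + 16 + 9 + 12 + 6 + 14 + 12 + 7 + 10 + 12 + 14 + 7 + 7) / 18 = 196 / 18 = 10.8889
LCL = c̄ − 3√c̄ = 10.8889 − 3 × 3.2998 = 0.9894

0.989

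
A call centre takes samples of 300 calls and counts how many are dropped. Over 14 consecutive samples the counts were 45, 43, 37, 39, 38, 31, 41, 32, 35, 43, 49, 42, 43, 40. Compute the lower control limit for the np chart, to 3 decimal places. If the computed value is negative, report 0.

p̄ = Σdᵢ / (k·n) = 558 / (14 × 300) = 0.13286
LCL = np̄ − 3·√(np̄(1−p̄)) = 39.8571 − 3 × 5.8789 = 22.2203

22.220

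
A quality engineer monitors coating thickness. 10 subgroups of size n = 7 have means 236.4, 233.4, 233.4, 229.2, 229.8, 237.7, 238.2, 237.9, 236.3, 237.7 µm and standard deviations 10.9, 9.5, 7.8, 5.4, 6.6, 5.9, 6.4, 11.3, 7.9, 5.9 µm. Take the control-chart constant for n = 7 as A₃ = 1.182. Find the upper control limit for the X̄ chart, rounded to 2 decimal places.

244.17

X̄̄ = (236.4 + 233.4 + 233.4 + 229.2 + 229.8 + 237.7 + 238.2 + 237.9 + 236.3 + 237.7) / 10 = 235.0000
s̄ = (10.9 + 9.5 + 7.8 + 5.4 + 6.6 + 5.9 + 6.4 + 11.3 + 7.9 + 5.9) / 10 = 7.7600
UCL = X̄̄ + A₃·s̄ = 235.0000 + 1.182 × 7.7600 = 244.1723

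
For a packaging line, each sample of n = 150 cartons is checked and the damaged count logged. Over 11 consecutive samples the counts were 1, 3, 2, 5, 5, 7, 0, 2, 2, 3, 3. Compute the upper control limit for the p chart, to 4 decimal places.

p̄ = Σdᵢ / (k·n) = 33 / (11 × 150) = 0.02000
UCL = p̄ + 3·√(p̄(1−p̄)/n) = 0.02000 + 3 × √(0.02000×0.98000/150) = 0.02000 + 3 × 0.01143 = 0.05429

0.0543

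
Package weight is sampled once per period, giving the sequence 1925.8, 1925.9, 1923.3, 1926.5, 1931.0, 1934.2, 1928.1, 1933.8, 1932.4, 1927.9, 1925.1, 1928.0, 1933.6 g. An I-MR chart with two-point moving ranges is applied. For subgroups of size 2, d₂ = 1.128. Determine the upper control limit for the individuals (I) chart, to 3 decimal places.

X̄ = (1925.8 + 1925.9 + 1923.3 + 1926.5 + 1931.0 + 1934.2 + 1928.1 + 1933.8 + 1932.4 + 1927.9 + 1925.1 + 1928.0 + 1933.6) / 13 = 1928.8923
Moving ranges: 0.1, 2.6, 3.2, 4.5, 3.2, 6.1, 5.7, 1.4, 4.5, 2.8, 2.9, 5.6; M̄R̄ = 42.6000 / 12 = 3.5500
UCL = X̄ + 3·M̄R̄/d₂ = 1928.8923 + 3 × 3.5500 / 1.128 = 1938.3338

1938.334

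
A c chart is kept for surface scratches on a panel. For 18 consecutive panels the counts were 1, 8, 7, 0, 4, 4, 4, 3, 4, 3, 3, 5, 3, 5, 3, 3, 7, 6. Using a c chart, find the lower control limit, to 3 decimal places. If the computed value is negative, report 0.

0.000

c̄ = (1 + 8 + 7 + 0 + 4 + 4 + 4 + 3 + 4 + 3 + 3 + 5 + 3 + 5 + 3 + 3 + 7 + 6) / 18 = 73 / 18 = 4.0556
LCL = c̄ − 3√c̄ = 4.0556 − 3 × 2.0138 = -1.9860 → 0 (cannot be negative)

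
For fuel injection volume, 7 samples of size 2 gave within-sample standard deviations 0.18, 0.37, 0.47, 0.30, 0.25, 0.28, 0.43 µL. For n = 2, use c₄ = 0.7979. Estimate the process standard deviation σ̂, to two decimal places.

0.41

s̄ = (0.18 + 0.37 + 0.47 + 0.30 + 0.25 + 0.28 + 0.43) / 7 = 0.3257
σ̂ = s̄ / c₄ = 0.3257 / 0.7979 = 0.4082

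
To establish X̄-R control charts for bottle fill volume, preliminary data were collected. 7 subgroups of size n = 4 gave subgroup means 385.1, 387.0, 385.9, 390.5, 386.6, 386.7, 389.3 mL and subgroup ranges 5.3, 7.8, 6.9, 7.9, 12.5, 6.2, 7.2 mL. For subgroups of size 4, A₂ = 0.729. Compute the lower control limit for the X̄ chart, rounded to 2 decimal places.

X̄̄ = (385.1 + 387.0 + 385.9 + 390.5 + 386.6 + 386.7 + 389.3) / 7 = 2711.1000 / 7 = 387.3000
R̄ = (5.3 + 7.8 + 6.9 + 7.9 + 12.5 + 6.2 + 7.2) / 7 = 53.8000 / 7 = 7.6857
LCL = X̄̄ − A₂·R̄ = 387.3000 − 0.729 × 7.6857 = 381.6971

381.70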